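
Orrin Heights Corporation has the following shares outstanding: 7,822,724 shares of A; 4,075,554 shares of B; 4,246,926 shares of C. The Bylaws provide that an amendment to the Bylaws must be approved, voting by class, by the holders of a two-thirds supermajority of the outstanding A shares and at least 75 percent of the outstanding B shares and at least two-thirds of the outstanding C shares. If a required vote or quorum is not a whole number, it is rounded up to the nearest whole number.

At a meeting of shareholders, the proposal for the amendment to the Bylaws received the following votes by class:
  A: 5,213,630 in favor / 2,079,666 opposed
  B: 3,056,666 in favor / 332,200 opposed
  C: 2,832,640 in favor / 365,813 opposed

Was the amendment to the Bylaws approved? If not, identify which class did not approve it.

Not approved — the A shares did not give the required vote.

A: 2/3 of 7822724 = 5215149.33, rounded up to 5215150; 5,215,150 required, 5,213,630 in favor — not approved.
B: 3/4 of 4075554 = 3056665.50, rounded up to 3056666; 3,056,666 required, 3,056,666 in favor — approved.
C: 2/3 of 4246926 = 2831284; 2,831,284 required, 2,832,640 in favor — approved.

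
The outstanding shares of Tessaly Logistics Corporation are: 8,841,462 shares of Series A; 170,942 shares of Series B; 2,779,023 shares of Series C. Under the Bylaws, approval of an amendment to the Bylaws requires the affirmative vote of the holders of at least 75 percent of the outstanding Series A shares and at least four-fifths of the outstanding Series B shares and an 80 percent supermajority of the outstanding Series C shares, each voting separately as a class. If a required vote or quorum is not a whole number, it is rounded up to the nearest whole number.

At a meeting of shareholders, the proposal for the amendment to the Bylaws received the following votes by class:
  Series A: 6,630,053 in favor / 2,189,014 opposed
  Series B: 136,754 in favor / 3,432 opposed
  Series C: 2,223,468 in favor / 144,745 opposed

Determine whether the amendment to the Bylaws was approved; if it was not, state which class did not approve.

Series A: 3/4 of 8841462 = 6631096.50, rounded up to 6631097; 6,631,097 required, 6,630,053 in favor — not approved.
Series B: 4/5 of 170942 = 136753.60, rounded up to 136754; 136,754 required, 136,754 in favor — approved.
Series C: 4/5 of 2779023 = 2223218.40, rounded up to 2223219; 2,223,219 required, 2,223,468 in favor — approved.

Not approved — the Series A shares did not give the required vote.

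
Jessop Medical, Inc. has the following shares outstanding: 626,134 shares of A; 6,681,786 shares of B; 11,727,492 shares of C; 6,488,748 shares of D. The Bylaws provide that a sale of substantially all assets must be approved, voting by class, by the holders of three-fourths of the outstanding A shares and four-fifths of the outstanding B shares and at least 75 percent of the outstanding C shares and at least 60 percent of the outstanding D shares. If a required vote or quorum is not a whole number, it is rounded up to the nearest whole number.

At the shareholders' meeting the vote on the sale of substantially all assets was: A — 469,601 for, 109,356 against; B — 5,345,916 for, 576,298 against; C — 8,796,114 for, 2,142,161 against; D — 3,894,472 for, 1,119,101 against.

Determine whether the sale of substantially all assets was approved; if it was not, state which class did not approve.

Approved — every class gave the required vote.

A: 3/4 of 626134 = 469600.50, rounded up to 469601; 469,601 required, 469,601 in favor — approved.
B: 4/5 of 6681786 = 5345428.80, rounded up to 5345429; 5,345,429 required, 5,345,916 in favor — approved.
C: 3/4 of 11727492 = 8795619; 8,795,619 required, 8,796,114 in favor — approved.
D: 3/5 of 6488748 = 3893248.80, rounded up to 3893249; 3,893,249 required, 3,894,472 in favor — approved.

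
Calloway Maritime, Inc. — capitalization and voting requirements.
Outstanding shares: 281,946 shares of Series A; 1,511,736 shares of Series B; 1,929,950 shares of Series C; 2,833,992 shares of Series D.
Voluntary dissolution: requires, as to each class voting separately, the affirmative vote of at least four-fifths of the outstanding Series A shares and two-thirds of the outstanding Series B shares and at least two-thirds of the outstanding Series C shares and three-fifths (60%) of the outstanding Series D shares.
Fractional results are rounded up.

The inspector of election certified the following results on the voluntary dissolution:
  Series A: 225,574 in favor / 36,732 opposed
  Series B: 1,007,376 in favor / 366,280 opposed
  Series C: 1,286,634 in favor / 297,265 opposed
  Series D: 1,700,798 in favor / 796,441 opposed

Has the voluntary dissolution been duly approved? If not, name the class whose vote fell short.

Not approved — the Series B shares did not give the required vote.

Series A: 4/5 of 281946 = 225556.80, rounded up to 225557; 225,557 required, 225,574 in favor — approved.
Series B: 2/3 of 1511736 = 1007824; 1,007,824 required, 1,007,376 in favor — not approved.
Series C: 2/3 of 1929950 = 1286633.33, rounded up to 1286634; 1,286,634 required, 1,286,634 in favor — approved.
Series D: 3/5 of 2833992 = 1700395.20, rounded up to 1700396; 1,700,396 required, 1,700,798 in favor — approved.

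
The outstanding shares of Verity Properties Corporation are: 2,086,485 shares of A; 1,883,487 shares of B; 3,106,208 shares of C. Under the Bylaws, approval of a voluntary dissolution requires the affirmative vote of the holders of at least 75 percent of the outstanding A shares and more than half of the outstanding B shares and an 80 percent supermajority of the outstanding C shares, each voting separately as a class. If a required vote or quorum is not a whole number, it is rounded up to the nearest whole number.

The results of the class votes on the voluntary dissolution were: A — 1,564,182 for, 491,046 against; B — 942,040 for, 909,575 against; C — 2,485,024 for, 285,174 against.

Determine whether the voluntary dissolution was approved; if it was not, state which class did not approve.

A: 3/4 of 2086485 = 1564863.75, rounded up to 1564864; 1,564,864 required, 1,564,182 in favor — not approved.
B: a majority of 1883487 is 941744; 941,744 required, 942,040 in favor — approved.
C: 4/5 of 3106208 = 2484966.40, rounded up to 2484967; 2,484,967 required, 2,485,024 in favor — approved.

Not approved — the A shares did not give the required vote.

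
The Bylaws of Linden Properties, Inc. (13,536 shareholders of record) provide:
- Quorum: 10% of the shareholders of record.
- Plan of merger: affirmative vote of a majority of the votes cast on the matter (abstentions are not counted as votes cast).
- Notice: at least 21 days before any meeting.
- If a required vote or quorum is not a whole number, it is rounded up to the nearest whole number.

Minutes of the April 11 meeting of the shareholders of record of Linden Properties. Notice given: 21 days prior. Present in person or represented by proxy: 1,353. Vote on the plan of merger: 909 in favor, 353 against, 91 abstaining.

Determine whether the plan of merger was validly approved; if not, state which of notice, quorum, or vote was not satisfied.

Notice: 21 days given; 21 required. Satisfied.
Quorum: 10% of 13,536 = 1,353.60, rounded up to 1,354; 1,353 present. Not satisfied.
Vote: requires a majority of the votes cast (1,353 − 91 abstaining = 1,262); a majority of 1262 is 632, so 632 needed; 909 in favor. Satisfied.

Invalid — quorum requirement not satisfied.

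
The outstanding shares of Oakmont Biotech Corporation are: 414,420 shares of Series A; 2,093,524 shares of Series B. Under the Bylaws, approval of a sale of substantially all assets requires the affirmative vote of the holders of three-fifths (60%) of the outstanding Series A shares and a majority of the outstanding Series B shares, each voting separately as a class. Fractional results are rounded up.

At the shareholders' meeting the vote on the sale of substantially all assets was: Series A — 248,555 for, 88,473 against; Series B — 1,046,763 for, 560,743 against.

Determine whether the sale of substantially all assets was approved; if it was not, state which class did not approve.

Not approved — the Series A shares did not give the required vote.

Series A: 3/5 of 414420 = 248652; 248,652 required, 248,555 in favor — not approved.
Series B: a majority of 2093524 is 1046763; 1,046,763 required, 1,046,763 in favor — approved.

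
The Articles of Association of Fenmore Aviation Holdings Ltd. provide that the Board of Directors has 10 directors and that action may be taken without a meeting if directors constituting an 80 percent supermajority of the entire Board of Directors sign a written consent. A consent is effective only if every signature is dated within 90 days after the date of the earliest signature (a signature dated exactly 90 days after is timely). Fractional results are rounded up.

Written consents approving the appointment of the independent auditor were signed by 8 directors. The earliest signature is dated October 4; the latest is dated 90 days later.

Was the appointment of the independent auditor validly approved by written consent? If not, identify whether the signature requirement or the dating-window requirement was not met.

Effective — both the signature and dating-window requirements are satisfied.

Signatures required: an 80 percent supermajority of 10 — 4/5 of 10 = 8, so 8 needed; 8 signed. Sufficient.
Dating window: the latest signature is 90 days after the earliest; the limit is 90 days. Within the window.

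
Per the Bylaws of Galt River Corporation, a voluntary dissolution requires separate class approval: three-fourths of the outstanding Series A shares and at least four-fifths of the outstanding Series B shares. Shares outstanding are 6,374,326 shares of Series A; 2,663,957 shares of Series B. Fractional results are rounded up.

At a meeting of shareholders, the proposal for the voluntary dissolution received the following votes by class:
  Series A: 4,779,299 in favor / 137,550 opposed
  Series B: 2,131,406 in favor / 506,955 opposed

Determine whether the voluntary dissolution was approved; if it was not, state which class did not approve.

Not approved — the Series A shares did not give the required vote.

Series A: 3/4 of 6374326 = 4780744.50, rounded up to 4780745; 4,780,745 required, 4,779,299 in favor — not approved.
Series B: 4/5 of 2663957 = 2131165.60, rounded up to 2131166; 2,131,166 required, 2,131,406 in favor — approved.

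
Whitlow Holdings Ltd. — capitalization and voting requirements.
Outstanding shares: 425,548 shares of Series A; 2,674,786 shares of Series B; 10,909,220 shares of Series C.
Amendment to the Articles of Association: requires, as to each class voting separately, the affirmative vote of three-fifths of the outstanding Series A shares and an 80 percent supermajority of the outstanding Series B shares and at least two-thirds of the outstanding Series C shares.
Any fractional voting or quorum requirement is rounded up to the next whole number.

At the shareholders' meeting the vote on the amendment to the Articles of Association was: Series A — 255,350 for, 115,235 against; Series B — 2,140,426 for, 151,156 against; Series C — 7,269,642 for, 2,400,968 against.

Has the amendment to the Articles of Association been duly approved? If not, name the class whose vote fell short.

Not approved — the Series C shares did not give the required vote.

Series A: 3/5 of 425548 = 255328.80, rounded up to 255329; 255,329 required, 255,350 in favor — approved.
Series B: 4/5 of 2674786 = 2139828.80, rounded up to 2139829; 2,139,829 required, 2,140,426 in favor — approved.
Series C: 2/3 of 10909220 = 7272813.33, rounded up to 7272814; 7,272,814 required, 7,269,642 in favor — not approved.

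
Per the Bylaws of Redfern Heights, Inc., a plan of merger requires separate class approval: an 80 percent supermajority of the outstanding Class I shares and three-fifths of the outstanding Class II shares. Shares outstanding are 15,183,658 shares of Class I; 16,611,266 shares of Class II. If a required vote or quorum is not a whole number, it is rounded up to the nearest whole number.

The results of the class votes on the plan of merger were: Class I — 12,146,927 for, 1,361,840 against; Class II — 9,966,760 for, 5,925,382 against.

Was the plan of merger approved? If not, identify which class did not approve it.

Approved — every class gave the required vote.

Class I: 4/5 of 15183658 = 12146926.40, rounded up to 12146927; 12,146,927 required, 12,146,927 in favor — approved.
Class II: 3/5 of 16611266 = 9966759.60, rounded up to 9966760; 9,966,760 required, 9,966,760 in favor — approved.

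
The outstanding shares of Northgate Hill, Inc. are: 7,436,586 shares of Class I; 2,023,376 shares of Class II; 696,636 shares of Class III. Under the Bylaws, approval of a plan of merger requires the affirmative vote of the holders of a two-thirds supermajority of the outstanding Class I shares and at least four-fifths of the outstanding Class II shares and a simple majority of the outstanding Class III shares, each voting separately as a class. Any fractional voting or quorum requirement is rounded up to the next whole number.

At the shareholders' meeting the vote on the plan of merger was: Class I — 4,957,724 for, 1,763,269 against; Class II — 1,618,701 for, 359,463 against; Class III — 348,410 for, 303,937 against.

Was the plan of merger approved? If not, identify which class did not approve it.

Approved — every class gave the required vote.

Class I: 2/3 of 7436586 = 4957724; 4,957,724 required, 4,957,724 in favor — approved.
Class II: 4/5 of 2023376 = 1618700.80, rounded up to 1618701; 1,618,701 required, 1,618,701 in favor — approved.
Class III: a majority of 696636 is 348319; 348,319 required, 348,410 in favor — approved.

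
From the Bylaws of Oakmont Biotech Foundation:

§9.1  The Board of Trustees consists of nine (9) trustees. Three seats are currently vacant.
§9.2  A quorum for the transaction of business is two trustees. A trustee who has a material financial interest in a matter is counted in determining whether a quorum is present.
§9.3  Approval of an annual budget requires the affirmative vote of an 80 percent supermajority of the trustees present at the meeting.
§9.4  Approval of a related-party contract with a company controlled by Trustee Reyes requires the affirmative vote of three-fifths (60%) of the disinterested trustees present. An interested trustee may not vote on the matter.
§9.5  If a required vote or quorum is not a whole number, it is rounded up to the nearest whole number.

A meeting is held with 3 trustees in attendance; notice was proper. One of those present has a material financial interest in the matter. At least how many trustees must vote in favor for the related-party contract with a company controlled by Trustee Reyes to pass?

The related-party contract with a company controlled by Trustee Reyes requires three-fifths of the disinterested trustees present (3 − 1 = 2).
3/5 of 2 = 1.20, rounded up to 2.

2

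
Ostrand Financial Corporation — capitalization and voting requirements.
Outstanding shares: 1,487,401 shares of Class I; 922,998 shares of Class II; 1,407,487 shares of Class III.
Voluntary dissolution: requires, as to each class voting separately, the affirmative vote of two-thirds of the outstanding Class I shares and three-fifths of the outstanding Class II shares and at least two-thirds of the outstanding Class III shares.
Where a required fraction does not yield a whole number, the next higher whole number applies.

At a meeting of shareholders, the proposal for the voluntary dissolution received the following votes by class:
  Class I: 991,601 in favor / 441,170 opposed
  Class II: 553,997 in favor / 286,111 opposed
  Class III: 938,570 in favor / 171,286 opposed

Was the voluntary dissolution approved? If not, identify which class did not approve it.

Class I: 2/3 of 1487401 = 991600.67, rounded up to 991601; 991,601 required, 991,601 in favor — approved.
Class II: 3/5 of 922998 = 553798.80, rounded up to 553799; 553,799 required, 553,997 in favor — approved.
Class III: 2/3 of 1407487 = 938324.67, rounded up to 938325; 938,325 required, 938,570 in favor — approved.

Approved — every class gave the required vote.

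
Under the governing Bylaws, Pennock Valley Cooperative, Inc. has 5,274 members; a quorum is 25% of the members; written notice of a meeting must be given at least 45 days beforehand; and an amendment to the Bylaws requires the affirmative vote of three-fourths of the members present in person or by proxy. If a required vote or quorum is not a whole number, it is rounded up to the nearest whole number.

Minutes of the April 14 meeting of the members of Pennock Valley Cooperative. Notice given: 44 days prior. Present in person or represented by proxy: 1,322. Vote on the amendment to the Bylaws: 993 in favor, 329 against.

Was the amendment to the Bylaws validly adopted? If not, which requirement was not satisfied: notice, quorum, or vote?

Invalid — notice requirement not satisfied.

Notice: 44 days given; 45 required. Not satisfied.
Quorum: 25% of 5,274 = 1,318.50, rounded up to 1,319; 1,322 present. Satisfied.
Vote: requires three-fourths of those present (1,322); 3/4 of 1322 = 991.50, rounded up to 992, so 992 needed; 993 in favor. Satisfied.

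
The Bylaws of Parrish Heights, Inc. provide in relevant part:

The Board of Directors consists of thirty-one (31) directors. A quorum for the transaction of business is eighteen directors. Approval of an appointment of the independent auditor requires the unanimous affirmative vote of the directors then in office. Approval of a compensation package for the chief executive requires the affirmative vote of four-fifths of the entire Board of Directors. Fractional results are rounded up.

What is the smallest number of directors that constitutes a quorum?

18

The quorum is fixed at 18.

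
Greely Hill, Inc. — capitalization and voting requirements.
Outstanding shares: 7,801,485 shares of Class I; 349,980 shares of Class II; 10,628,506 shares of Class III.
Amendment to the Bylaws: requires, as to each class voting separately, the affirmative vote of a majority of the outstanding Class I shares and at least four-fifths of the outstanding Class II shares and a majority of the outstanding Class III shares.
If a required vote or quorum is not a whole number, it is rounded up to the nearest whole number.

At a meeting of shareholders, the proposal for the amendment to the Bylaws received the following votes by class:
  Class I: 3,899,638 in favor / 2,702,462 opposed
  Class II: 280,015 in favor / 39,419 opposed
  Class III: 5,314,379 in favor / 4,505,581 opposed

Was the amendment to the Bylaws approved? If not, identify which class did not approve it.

Not approved — the Class I shares did not give the required vote.

Class I: a majority of 7801485 is 3900743; 3,900,743 required, 3,899,638 in favor — not approved.
Class II: 4/5 of 349980 = 279984; 279,984 required, 280,015 in favor — approved.
Class III: a majority of 10628506 is 5314254; 5,314,254 required, 5,314,379 in favor — approved.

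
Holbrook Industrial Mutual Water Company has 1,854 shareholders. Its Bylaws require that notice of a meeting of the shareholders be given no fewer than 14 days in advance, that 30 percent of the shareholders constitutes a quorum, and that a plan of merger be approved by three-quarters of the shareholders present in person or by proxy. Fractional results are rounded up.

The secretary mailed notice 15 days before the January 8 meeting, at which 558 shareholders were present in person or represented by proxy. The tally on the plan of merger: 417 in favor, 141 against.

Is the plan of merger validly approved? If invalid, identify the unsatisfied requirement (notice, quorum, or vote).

Notice: 15 days given; 14 required. Satisfied.
Quorum: 30% of 1,854 = 556.20, rounded up to 557; 558 present. Satisfied.
Vote: requires three-fourths of those present (558); 3/4 of 558 = 418.50, rounded up to 419, so 419 needed; 417 in favor. Not satisfied.

Invalid — vote requirement not satisfied.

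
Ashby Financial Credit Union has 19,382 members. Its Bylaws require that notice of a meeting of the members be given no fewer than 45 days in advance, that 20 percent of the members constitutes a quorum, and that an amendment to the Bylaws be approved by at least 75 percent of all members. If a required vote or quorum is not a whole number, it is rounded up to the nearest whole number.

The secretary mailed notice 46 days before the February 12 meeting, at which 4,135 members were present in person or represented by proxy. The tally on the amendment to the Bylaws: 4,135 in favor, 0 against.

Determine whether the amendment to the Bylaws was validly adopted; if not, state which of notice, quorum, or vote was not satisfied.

Notice: 46 days given; 45 required. Satisfied.
Quorum: 20% of 19,382 = 3,876.40, rounded up to 3,877; 4,135 present. Satisfied.
Vote: requires three-fourths of all members (19,382); 3/4 of 19382 = 14536.50, rounded up to 14537, so 14,537 needed; 4,135 in favor. Not satisfied.

Invalid — vote requirement not satisfied.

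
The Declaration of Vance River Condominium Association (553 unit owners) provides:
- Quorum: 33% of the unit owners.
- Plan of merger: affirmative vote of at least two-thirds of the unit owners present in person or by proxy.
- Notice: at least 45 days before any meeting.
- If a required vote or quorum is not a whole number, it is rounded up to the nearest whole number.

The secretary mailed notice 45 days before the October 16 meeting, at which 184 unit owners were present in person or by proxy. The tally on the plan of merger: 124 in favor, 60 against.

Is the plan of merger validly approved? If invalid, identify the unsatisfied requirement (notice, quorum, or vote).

Valid — all requirements satisfied.

Notice: 45 days given; 45 required. Satisfied.
Quorum: 33% of 553 = 182.49, rounded up to 183; 184 present. Satisfied.
Vote: requires two-thirds of those present (184); 2/3 of 184 = 122.67, rounded up to 123, so 123 needed; 124 in favor. Satisfied.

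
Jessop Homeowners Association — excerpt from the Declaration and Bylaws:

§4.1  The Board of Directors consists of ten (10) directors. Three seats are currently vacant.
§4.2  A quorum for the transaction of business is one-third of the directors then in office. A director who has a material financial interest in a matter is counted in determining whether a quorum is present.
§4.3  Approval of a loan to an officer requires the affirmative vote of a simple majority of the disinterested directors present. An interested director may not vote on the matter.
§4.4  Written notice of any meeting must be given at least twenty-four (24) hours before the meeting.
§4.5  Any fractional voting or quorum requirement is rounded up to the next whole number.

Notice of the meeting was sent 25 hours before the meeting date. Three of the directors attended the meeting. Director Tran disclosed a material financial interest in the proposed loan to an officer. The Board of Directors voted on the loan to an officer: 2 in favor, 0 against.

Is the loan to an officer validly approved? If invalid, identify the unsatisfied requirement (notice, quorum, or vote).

Notice: 25 hours given; 24 required (25 ≥ 24). Satisfied.
Quorum: 3 present (interested directors count toward quorum); quorum is 3. Satisfied.
Vote: the loan to an officer requires a majority of the disinterested directors present (3 − 1 = 2). A majority of 2 is 2, so 2 affirmative votes are needed; 2 voted in favor. Satisfied.

Valid — all requirements satisfied.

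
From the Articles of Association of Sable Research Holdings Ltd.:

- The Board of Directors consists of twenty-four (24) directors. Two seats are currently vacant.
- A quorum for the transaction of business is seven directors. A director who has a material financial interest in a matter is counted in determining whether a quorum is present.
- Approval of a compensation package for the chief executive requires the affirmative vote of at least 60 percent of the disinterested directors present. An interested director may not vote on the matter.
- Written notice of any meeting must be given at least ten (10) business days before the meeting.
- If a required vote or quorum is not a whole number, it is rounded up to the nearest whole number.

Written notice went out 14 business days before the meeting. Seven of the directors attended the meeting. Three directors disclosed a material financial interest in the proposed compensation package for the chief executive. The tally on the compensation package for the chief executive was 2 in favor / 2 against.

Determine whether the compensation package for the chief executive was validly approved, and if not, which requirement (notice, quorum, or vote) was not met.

Notice: 14 business days given; 10 required (14 ≥ 10). Satisfied.
Quorum: 7 present (interested directors count toward quorum); quorum is 7. Satisfied.
Vote: the compensation package for the chief executive requires three-fifths of the disinterested directors present (7 − 3 = 4). 3/5 of 4 = 2.40, rounded up to 3, so 3 affirmative votes are needed; 2 voted in favor. Not satisfied.

Invalid — vote requirement not satisfied.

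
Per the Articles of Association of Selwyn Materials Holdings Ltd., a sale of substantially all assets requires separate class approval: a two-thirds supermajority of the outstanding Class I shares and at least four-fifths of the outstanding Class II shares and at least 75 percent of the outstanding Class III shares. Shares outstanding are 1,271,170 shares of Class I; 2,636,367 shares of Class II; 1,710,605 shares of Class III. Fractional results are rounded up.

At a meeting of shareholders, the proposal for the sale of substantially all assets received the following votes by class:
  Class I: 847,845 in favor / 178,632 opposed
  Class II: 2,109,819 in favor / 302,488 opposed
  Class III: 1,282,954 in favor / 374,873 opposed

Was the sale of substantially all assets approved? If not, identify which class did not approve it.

Approved — every class gave the required vote.

Class I: 2/3 of 1271170 = 847446.67, rounded up to 847447; 847,447 required, 847,845 in favor — approved.
Class II: 4/5 of 2636367 = 2109093.60, rounded up to 2109094; 2,109,094 required, 2,109,819 in favor — approved.
Class III: 3/4 of 1710605 = 1282953.75, rounded up to 1282954; 1,282,954 required, 1,282,954 in favor — approved.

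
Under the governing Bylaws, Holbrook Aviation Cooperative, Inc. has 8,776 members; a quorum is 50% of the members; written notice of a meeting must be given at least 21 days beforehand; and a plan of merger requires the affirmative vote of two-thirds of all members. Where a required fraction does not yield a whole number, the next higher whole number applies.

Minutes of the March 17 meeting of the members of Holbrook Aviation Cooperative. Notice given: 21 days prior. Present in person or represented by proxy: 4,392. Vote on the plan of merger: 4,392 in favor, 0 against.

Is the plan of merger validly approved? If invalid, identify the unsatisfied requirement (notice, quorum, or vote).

Invalid — vote requirement not satisfied.

Notice: 21 days given; 21 required. Satisfied.
Quorum: 50% of 8,776 = 4,388; 4,392 present. Satisfied.
Vote: requires two-thirds of all members (8,776); 2/3 of 8776 = 5850.67, rounded up to 5851, so 5,851 needed; 4,392 in favor. Not satisfied.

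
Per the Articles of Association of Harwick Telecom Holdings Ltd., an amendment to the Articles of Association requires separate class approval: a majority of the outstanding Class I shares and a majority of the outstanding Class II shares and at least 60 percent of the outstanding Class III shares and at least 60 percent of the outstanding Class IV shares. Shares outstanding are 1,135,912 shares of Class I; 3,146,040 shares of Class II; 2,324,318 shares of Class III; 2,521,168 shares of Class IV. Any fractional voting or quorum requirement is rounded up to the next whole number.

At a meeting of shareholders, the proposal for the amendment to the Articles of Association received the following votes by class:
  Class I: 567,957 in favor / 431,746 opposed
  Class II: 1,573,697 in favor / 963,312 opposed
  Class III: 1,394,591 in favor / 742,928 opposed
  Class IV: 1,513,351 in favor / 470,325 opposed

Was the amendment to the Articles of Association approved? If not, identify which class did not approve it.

Approved — every class gave the required vote.

Class I: a majority of 1135912 is 567957; 567,957 required, 567,957 in favor — approved.
Class II: a majority of 3146040 is 1573021; 1,573,021 required, 1,573,697 in favor — approved.
Class III: 3/5 of 2324318 = 1394590.80, rounded up to 1394591; 1,394,591 required, 1,394,591 in favor — approved.
Class IV: 3/5 of 2521168 = 1512700.80, rounded up to 1512701; 1,512,701 required, 1,513,351 in favor — approved.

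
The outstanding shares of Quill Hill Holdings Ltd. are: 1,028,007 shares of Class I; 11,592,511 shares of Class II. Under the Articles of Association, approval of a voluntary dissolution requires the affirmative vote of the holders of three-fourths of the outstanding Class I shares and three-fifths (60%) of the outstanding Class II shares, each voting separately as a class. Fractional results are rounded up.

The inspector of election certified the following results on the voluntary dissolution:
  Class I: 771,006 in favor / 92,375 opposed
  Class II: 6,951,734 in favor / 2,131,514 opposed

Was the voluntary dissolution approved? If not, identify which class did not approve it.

Not approved — the Class II shares did not give the required vote.

Class I: 3/4 of 1028007 = 771005.25, rounded up to 771006; 771,006 required, 771,006 in favor — approved.
Class II: 3/5 of 11592511 = 6955506.60, rounded up to 6955507; 6,955,507 required, 6,951,734 in favor — not approved.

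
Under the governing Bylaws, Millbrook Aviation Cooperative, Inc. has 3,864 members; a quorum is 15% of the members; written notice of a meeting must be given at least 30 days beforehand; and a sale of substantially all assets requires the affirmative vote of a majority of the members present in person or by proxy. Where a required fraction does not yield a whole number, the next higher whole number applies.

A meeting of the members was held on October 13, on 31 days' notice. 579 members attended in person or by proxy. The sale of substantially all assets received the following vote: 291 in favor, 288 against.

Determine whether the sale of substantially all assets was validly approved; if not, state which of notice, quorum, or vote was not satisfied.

Invalid — quorum requirement not satisfied.

Notice: 31 days given; 30 required. Satisfied.
Quorum: 15% of 3,864 = 579.60, rounded up to 580; 579 present. Not satisfied.
Vote: requires a majority of those present (579); a majority of 579 is 290, so 290 needed; 291 in favor. Satisfied.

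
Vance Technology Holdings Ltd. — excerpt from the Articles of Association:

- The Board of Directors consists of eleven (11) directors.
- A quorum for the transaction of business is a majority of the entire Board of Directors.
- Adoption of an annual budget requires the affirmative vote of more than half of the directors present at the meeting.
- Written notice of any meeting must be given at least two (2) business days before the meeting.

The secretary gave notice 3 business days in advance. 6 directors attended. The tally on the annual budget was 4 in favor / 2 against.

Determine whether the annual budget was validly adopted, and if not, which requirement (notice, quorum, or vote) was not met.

Notice: 3 business days given; 2 required (3 ≥ 2). Satisfied.
Quorum: 6 present; quorum is 6. Satisfied.
Vote: the annual budget requires a majority of the directors present (6). A majority of 6 is 4, so 4 affirmative votes are needed; 4 voted in favor. Satisfied.

Valid — all requirements satisfied.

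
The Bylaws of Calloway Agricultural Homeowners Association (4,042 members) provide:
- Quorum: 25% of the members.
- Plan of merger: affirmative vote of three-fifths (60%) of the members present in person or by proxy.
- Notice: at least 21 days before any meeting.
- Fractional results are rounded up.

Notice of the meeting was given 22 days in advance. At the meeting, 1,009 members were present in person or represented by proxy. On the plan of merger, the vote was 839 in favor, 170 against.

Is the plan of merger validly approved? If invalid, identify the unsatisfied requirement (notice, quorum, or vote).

Notice: 22 days given; 21 required. Satisfied.
Quorum: 25% of 4,042 = 1,010.50, rounded up to 1,011; 1,009 present. Not satisfied.
Vote: requires three-fifths of those present (1,009); 3/5 of 1009 = 605.40, rounded up to 606, so 606 needed; 839 in favor. Satisfied.

Invalid — quorum requirement not satisfied.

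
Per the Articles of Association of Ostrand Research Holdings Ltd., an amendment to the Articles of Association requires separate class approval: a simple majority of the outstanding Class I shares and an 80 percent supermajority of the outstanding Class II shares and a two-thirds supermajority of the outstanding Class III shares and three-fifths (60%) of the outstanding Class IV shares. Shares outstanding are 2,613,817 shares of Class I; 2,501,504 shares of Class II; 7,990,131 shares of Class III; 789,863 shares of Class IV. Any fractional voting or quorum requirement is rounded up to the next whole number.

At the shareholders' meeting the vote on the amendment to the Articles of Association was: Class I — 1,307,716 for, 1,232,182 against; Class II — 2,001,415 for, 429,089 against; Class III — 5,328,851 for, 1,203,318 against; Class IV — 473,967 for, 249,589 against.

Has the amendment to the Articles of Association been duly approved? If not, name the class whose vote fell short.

Class I: a majority of 2613817 is 1306909; 1,306,909 required, 1,307,716 in favor — approved.
Class II: 4/5 of 2501504 = 2001203.20, rounded up to 2001204; 2,001,204 required, 2,001,415 in favor — approved.
Class III: 2/3 of 7990131 = 5326754; 5,326,754 required, 5,328,851 in favor — approved.
Class IV: 3/5 of 789863 = 473917.80, rounded up to 473918; 473,918 required, 473,967 in favor — approved.

Approved — every class gave the required vote.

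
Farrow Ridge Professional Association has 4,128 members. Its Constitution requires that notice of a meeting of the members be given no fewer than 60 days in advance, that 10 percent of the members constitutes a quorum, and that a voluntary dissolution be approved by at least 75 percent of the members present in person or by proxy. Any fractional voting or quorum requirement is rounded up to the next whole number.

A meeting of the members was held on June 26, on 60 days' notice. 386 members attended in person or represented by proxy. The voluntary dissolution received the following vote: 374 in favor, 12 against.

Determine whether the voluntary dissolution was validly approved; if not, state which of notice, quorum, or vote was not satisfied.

Notice: 60 days given; 60 required. Satisfied.
Quorum: 10% of 4,128 = 412.80, rounded up to 413; 386 present. Not satisfied.
Vote: requires three-fourths of those present (386); 3/4 of 386 = 289.50, rounded up to 290, so 290 needed; 374 in favor. Satisfied.

Invalid — quorum requirement not satisfied.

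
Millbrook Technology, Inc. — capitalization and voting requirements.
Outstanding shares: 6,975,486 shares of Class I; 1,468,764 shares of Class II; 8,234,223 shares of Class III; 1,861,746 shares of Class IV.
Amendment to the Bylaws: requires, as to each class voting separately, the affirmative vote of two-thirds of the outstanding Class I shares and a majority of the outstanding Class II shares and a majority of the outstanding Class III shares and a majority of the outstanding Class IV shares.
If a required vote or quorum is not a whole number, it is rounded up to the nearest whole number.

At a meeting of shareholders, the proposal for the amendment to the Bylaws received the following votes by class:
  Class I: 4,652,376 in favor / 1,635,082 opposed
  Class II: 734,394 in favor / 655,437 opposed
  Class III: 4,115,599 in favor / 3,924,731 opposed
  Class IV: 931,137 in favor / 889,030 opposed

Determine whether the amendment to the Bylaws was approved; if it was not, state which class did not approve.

Class I: 2/3 of 6975486 = 4650324; 4,650,324 required, 4,652,376 in favor — approved.
Class II: a majority of 1468764 is 734383; 734,383 required, 734,394 in favor — approved.
Class III: a majority of 8234223 is 4117112; 4,117,112 required, 4,115,599 in favor — not approved.
Class IV: a majority of 1861746 is 930874; 930,874 required, 931,137 in favor — approved.

Not approved — the Class III shares did not give the required vote.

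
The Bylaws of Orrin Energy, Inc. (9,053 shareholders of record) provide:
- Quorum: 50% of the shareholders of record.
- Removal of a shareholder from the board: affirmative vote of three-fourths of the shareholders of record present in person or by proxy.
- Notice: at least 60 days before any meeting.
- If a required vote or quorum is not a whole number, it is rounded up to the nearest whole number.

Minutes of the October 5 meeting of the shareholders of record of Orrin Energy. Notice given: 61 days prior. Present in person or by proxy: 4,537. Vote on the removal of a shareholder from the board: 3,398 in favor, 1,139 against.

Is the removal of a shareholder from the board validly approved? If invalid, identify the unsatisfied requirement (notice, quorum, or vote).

Invalid — vote requirement not satisfied.

Notice: 61 days given; 60 required. Satisfied.
Quorum: 50% of 9,053 = 4,526.50, rounded up to 4,527; 4,537 present. Satisfied.
Vote: requires three-fourths of those present (4,537); 3/4 of 4537 = 3402.75, rounded up to 3403, so 3,403 needed; 3,398 in favor. Not satisfied.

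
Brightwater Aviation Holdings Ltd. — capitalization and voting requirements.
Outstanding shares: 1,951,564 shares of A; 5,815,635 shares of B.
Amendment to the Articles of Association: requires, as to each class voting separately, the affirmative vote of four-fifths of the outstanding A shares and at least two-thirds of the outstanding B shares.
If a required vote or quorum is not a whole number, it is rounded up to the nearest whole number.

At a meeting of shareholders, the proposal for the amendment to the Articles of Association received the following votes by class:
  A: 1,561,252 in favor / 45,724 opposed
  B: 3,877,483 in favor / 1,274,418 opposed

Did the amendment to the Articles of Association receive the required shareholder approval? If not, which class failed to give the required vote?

Approved — every class gave the required vote.

A: 4/5 of 1951564 = 1561251.20, rounded up to 1561252; 1,561,252 required, 1,561,252 in favor — approved.
B: 2/3 of 5815635 = 3877090; 3,877,090 required, 3,877,483 in favor — approved.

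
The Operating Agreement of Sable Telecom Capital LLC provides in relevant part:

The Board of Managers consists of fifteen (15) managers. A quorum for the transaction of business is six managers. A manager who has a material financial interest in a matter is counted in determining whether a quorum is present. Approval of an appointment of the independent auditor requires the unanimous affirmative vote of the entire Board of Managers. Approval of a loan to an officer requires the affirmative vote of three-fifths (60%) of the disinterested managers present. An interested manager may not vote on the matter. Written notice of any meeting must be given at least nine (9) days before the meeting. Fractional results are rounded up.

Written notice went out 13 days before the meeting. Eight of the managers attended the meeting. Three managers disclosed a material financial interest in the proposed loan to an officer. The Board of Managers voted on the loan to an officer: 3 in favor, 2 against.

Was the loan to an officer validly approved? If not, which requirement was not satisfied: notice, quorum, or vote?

Valid — all requirements satisfied.

Notice: 13 days given; 9 required (13 ≥ 9). Satisfied.
Quorum: 8 present (interested managers count toward quorum); quorum is 6. Satisfied.
Vote: the loan to an officer requires three-fifths of the disinterested managers present (8 − 3 = 5). 3/5 of 5 = 3, so 3 affirmative votes are needed; 3 voted in favor. Satisfied.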